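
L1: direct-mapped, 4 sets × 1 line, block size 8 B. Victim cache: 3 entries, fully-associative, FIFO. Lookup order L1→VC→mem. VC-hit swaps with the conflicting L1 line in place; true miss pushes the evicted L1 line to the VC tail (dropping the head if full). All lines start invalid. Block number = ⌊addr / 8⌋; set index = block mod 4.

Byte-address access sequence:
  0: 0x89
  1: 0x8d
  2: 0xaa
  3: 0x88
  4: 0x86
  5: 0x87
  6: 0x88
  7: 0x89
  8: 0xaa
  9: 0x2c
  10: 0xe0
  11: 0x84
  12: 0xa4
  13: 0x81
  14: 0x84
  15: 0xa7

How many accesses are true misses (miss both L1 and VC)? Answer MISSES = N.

MISSES = 6

  [0] addr=0x89 blk=17 s=1: MISS | VC []
  [1] addr=0x8d blk=17 s=1: L1-HIT | VC []
  [2] addr=0xaa blk=21 s=1: MISS | VC [17]
  [3] addr=0x88 blk=17 s=1: VC-HIT | VC [21]
  [4] addr=0x86 blk=16 s=0: MISS | VC [21]
  [5] addr=0x87 blk=16 s=0: L1-HIT | VC [21]
  [6] addr=0x88 blk=17 s=1: L1-HIT | VC [21]
  [7] addr=0x89 blk=17 s=1: L1-HIT | VC [21]
  [8] addr=0xaa blk=21 s=1: VC-HIT | VC [17]
  [9] addr=0x2c blk=5 s=1: MISS | VC [17, 21]
  [10] addr=0xe0 blk=28 s=0: MISS | VC [17, 21, 16]
  [11] addr=0x84 blk=16 s=0: VC-HIT | VC [17, 21, 28]
  [12] addr=0xa4 blk=20 s=0: MISS | VC [21, 28, 16]
  [13] addr=0x81 blk=16 s=0: VC-HIT | VC [21, 28, 20]
  [14] addr=0x84 blk=16 s=0: L1-HIT | VC [21, 28, 20]
  [15] addr=0xa7 blk=20 s=0: VC-HIT | VC [21, 28, 16]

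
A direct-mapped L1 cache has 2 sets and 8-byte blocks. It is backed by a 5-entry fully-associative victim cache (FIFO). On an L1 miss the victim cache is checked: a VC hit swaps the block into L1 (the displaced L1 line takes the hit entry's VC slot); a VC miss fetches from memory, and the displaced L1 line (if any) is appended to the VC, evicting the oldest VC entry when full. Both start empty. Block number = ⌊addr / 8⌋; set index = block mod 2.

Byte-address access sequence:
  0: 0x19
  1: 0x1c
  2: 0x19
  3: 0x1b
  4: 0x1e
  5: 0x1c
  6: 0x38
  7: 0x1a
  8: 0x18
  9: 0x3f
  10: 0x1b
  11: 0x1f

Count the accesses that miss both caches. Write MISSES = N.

0: 0x19 (blk 3, set 1) → MISS  vc=[]
1: 0x1c (blk 3, set 1) → L1-HIT  vc=[]
2: 0x19 (blk 3, set 1) → L1-HIT  vc=[]
3: 0x1b (blk 3, set 1) → L1-HIT  vc=[]
4: 0x1e (blk 3, set 1) → L1-HIT  vc=[]
5: 0x1c (blk 3, set 1) → L1-HIT  vc=[]
6: 0x38 (blk 7, set 1) → MISS  vc=[3]
7: 0x1a (blk 3, set 1) → VC-HIT  vc=[7]
8: 0x18 (blk 3, set 1) → L1-HIT  vc=[7]
9: 0x3f (blk 7, set 1) → VC-HIT  vc=[3]
10: 0x1b (blk 3, set 1) → VC-HIT  vc=[7]
11: 0x1f (blk 3, set 1) → L1-HIT  vc=[7]

MISSES = 2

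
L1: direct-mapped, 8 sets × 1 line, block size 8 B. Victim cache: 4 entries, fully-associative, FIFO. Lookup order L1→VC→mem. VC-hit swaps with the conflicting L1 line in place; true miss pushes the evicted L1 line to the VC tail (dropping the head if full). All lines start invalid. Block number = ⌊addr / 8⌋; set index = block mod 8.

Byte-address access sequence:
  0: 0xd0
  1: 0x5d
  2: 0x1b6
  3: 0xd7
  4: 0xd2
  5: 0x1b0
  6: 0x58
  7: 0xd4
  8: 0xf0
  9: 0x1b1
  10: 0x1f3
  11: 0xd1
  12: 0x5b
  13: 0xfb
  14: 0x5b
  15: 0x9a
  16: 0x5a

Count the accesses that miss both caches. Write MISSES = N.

MISSES = 7

#0 0xd0→b26/s2 MISS; vc=[]
#1 0x5d→b11/s3 MISS; vc=[]
#2 0x1b6→b54/s6 MISS; vc=[]
#3 0xd7→b26/s2 L1-HIT; vc=[]
#4 0xd2→b26/s2 L1-HIT; vc=[]
#5 0x1b0→b54/s6 L1-HIT; vc=[]
#6 0x58→b11/s3 L1-HIT; vc=[]
#7 0xd4→b26/s2 L1-HIT; vc=[]
#8 0xf0→b30/s6 MISS; vc=[54]
#9 0x1b1→b54/s6 VC-HIT; vc=[30]
#10 0x1f3→b62/s6 MISS; vc=[30,54]
#11 0xd1→b26/s2 L1-HIT; vc=[30,54]
#12 0x5b→b11/s3 L1-HIT; vc=[30,54]
#13 0xfb→b31/s7 MISS; vc=[30,54]
#14 0x5b→b11/s3 L1-HIT; vc=[30,54]
#15 0x9a→b19/s3 MISS; vc=[30,54,11]
#16 0x5a→b11/s3 VC-HIT; vc=[30,54,19]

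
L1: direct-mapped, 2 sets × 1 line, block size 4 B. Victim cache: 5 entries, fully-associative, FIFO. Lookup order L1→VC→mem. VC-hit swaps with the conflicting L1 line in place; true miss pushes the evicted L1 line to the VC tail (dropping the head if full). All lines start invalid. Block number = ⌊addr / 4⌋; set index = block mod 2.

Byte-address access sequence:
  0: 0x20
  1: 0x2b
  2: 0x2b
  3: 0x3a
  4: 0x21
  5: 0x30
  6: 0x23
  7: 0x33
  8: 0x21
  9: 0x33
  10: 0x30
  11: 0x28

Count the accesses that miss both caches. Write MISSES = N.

  [0] addr=0x20 blk=8 s=0: MISS | VC []
  [1] addr=0x2b blk=10 s=0: MISS | VC [8]
  [2] addr=0x2b blk=10 s=0: L1-HIT | VC [8]
  [3] addr=0x3a blk=14 s=0: MISS | VC [8, 10]
  [4] addr=0x21 blk=8 s=0: VC-HIT | VC [14, 10]
  [5] addr=0x30 blk=12 s=0: MISS | VC [14, 10, 8]
  [6] addr=0x23 blk=8 s=0: VC-HIT | VC [14, 10, 12]
  [7] addr=0x33 blk=12 s=0: VC-HIT | VC [14, 10, 8]
  [8] addr=0x21 blk=8 s=0: VC-HIT | VC [14, 10, 12]
  [9] addr=0x33 blk=12 s=0: VC-HIT | VC [14, 10, 8]
  [10] addr=0x30 blk=12 s=0: L1-HIT | VC [14, 10, 8]
  [11] addr=0x28 blk=10 s=0: VC-HIT | VC [14, 12, 8]

MISSES = 4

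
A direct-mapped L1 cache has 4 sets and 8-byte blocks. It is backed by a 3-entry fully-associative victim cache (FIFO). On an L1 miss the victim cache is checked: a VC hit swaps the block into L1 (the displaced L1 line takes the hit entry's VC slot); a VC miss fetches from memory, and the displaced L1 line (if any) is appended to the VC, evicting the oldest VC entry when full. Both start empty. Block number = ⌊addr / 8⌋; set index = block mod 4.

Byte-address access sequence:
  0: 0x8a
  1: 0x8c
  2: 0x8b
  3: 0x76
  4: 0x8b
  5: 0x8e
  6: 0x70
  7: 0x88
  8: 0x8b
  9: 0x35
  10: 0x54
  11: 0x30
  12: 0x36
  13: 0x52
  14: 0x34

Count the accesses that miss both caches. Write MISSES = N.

  [0] addr=0x8a blk=17 s=1: MISS | VC []
  [1] addr=0x8c blk=17 s=1: L1-HIT | VC []
  [2] addr=0x8b blk=17 s=1: L1-HIT | VC []
  [3] addr=0x76 blk=14 s=2: MISS | VC []
  [4] addr=0x8b blk=17 s=1: L1-HIT | VC []
  [5] addr=0x8e blk=17 s=1: L1-HIT | VC []
  [6] addr=0x70 blk=14 s=2: L1-HIT | VC []
  [7] addr=0x88 blk=17 s=1: L1-HIT | VC []
  [8] addr=0x8b blk=17 s=1: L1-HIT | VC []
  [9] addr=0x35 blk=6 s=2: MISS | VC [14]
  [10] addr=0x54 blk=10 s=2: MISS | VC [14, 6]
  [11] addr=0x30 blk=6 s=2: VC-HIT | VC [14, 10]
  [12] addr=0x36 blk=6 s=2: L1-HIT | VC [14, 10]
  [13] addr=0x52 blk=10 s=2: VC-HIT | VC [14, 6]
  [14] addr=0x34 blk=6 s=2: VC-HIT | VC [14, 10]

MISSES = 4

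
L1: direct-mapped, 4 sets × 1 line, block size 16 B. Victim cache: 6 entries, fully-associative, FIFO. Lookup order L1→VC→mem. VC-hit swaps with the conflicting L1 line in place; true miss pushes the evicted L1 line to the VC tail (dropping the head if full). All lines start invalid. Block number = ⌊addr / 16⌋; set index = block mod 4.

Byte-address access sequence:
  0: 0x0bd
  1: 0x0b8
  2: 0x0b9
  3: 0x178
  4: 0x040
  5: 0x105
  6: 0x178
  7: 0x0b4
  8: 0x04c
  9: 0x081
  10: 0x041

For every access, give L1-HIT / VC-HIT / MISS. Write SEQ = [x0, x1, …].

SEQ = [MISS, L1-HIT, L1-HIT, MISS, MISS, MISS, L1-HIT, VC-HIT, VC-HIT, MISS, VC-HIT]

0: 0xbd (blk 11, set 3) → MISS  vc=[]
1: 0xb8 (blk 11, set 3) → L1-HIT  vc=[]
2: 0xb9 (blk 11, set 3) → L1-HIT  vc=[]
3: 0x178 (blk 23, set 3) → MISS  vc=[11]
4: 0x40 (blk 4, set 0) → MISS  vc=[11]
5: 0x105 (blk 16, set 0) → MISS  vc=[11, 4]
6: 0x178 (blk 23, set 3) → L1-HIT  vc=[11, 4]
7: 0xb4 (blk 11, set 3) → VC-HIT  vc=[23, 4]
8: 0x4c (blk 4, set 0) → VC-HIT  vc=[23, 16]
9: 0x81 (blk 8, set 0) → MISS  vc=[23, 16, 4]
10: 0x41 (blk 4, set 0) → VC-HIT  vc=[23, 16, 8]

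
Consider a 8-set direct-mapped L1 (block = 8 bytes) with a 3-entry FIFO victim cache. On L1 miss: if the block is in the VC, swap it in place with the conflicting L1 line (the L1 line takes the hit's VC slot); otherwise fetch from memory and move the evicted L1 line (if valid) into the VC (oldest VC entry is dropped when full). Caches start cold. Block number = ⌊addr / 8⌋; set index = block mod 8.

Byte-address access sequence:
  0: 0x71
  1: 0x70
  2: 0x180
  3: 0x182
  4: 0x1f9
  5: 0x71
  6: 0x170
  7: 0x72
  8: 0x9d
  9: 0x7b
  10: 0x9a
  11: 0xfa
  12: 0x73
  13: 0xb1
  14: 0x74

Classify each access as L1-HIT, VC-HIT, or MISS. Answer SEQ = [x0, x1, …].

0: 0x71 (blk 14, set 6) → MISS  vc=[]
1: 0x70 (blk 14, set 6) → L1-HIT  vc=[]
2: 0x180 (blk 48, set 0) → MISS  vc=[]
3: 0x182 (blk 48, set 0) → L1-HIT  vc=[]
4: 0x1f9 (blk 63, set 7) → MISS  vc=[]
5: 0x71 (blk 14, set 6) → L1-HIT  vc=[]
6: 0x170 (blk 46, set 6) → MISS  vc=[14]
7: 0x72 (blk 14, set 6) → VC-HIT  vc=[46]
8: 0x9d (blk 19, set 3) → MISS  vc=[46]
9: 0x7b (blk 15, set 7) → MISS  vc=[46, 63]
10: 0x9a (blk 19, set 3) → L1-HIT  vc=[46, 63]
11: 0xfa (blk 31, set 7) → MISS  vc=[46, 63, 15]
12: 0x73 (blk 14, set 6) → L1-HIT  vc=[46, 63, 15]
13: 0xb1 (blk 22, set 6) → MISS  vc=[63, 15, 14]
14: 0x74 (blk 14, set 6) → VC-HIT  vc=[63, 15, 22]

SEQ = [MISS, L1-HIT, MISS, L1-HIT, MISS, L1-HIT, MISS, VC-HIT, MISS, MISS, L1-HIT, MISS, L1-HIT, MISS, VC-HIT]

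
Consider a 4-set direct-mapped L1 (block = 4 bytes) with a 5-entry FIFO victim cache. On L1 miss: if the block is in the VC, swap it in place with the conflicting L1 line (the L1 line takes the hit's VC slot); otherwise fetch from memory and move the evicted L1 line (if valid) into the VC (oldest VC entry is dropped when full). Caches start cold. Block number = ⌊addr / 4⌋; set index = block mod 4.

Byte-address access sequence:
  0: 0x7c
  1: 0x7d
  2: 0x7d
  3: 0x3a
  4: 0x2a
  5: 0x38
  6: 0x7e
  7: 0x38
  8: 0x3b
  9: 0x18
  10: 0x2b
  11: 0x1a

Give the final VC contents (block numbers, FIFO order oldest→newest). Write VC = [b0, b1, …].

  [0] addr=0x7c blk=31 s=3: MISS | VC []
  [1] addr=0x7d blk=31 s=3: L1-HIT | VC []
  [2] addr=0x7d blk=31 s=3: L1-HIT | VC []
  [3] addr=0x3a blk=14 s=2: MISS | VC []
  [4] addr=0x2a blk=10 s=2: MISS | VC [14]
  [5] addr=0x38 blk=14 s=2: VC-HIT | VC [10]
  [6] addr=0x7e blk=31 s=3: L1-HIT | VC [10]
  [7] addr=0x38 blk=14 s=2: L1-HIT | VC [10]
  [8] addr=0x3b blk=14 s=2: L1-HIT | VC [10]
  [9] addr=0x18 blk=6 s=2: MISS | VC [10, 14]
  [10] addr=0x2b blk=10 s=2: VC-HIT | VC [6, 14]
  [11] addr=0x1a blk=6 s=2: VC-HIT | VC [10, 14]

VC = [10, 14]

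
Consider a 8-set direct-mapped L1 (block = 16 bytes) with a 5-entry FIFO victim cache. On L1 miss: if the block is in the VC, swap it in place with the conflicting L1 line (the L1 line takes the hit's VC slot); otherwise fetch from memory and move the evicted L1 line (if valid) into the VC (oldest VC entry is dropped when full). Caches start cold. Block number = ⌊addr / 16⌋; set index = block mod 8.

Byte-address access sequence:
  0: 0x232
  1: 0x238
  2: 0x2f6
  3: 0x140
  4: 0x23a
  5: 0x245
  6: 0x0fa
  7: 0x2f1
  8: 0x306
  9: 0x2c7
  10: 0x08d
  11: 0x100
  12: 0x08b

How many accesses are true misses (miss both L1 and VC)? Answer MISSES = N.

MISSES = 9

  [0] addr=0x232 blk=35 s=3: MISS | VC []
  [1] addr=0x238 blk=35 s=3: L1-HIT | VC []
  [2] addr=0x2f6 blk=47 s=7: MISS | VC []
  [3] addr=0x140 blk=20 s=4: MISS | VC []
  [4] addr=0x23a blk=35 s=3: L1-HIT | VC []
  [5] addr=0x245 blk=36 s=4: MISS | VC [20]
  [6] addr=0xfa blk=15 s=7: MISS | VC [20, 47]
  [7] addr=0x2f1 blk=47 s=7: VC-HIT | VC [20, 15]
  [8] addr=0x306 blk=48 s=0: MISS | VC [20, 15]
  [9] addr=0x2c7 blk=44 s=4: MISS | VC [20, 15, 36]
  [10] addr=0x8d blk=8 s=0: MISS | VC [20, 15, 36, 48]
  [11] addr=0x100 blk=16 s=0: MISS | VC [20, 15, 36, 48, 8]
  [12] addr=0x8b blk=8 s=0: VC-HIT | VC [20, 15, 36, 48, 16]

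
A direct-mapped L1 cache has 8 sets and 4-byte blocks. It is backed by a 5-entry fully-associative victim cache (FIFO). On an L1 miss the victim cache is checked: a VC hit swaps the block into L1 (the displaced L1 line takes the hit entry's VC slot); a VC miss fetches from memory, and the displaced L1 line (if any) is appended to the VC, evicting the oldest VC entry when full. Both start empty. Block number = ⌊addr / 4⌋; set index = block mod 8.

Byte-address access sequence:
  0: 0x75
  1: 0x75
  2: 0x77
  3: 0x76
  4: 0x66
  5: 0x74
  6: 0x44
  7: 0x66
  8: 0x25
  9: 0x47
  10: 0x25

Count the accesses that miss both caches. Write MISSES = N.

0: 0x75 (blk 29, set 5) → MISS  vc=[]
1: 0x75 (blk 29, set 5) → L1-HIT  vc=[]
2: 0x77 (blk 29, set 5) → L1-HIT  vc=[]
3: 0x76 (blk 29, set 5) → L1-HIT  vc=[]
4: 0x66 (blk 25, set 1) → MISS  vc=[]
5: 0x74 (blk 29, set 5) → L1-HIT  vc=[]
6: 0x44 (blk 17, set 1) → MISS  vc=[25]
7: 0x66 (blk 25, set 1) → VC-HIT  vc=[17]
8: 0x25 (blk 9, set 1) → MISS  vc=[17, 25]
9: 0x47 (blk 17, set 1) → VC-HIT  vc=[9, 25]
10: 0x25 (blk 9, set 1) → VC-HIT  vc=[17, 25]

MISSES = 4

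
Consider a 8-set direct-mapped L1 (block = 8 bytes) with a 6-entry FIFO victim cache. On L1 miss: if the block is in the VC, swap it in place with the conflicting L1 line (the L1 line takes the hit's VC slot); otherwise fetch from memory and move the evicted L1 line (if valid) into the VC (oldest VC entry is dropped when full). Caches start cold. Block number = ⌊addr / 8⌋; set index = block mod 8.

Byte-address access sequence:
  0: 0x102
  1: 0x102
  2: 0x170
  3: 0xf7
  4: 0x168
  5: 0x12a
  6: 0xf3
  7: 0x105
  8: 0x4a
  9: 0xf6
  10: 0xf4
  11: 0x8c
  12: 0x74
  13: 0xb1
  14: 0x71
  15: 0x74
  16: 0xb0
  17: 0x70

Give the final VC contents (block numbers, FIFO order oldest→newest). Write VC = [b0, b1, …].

VC = [46, 45, 9, 30, 22]

0: 0x102 (blk 32, set 0) → MISS  vc=[]
1: 0x102 (blk 32, set 0) → L1-HIT  vc=[]
2: 0x170 (blk 46, set 6) → MISS  vc=[]
3: 0xf7 (blk 30, set 6) → MISS  vc=[46]
4: 0x168 (blk 45, set 5) → MISS  vc=[46]
5: 0x12a (blk 37, set 5) → MISS  vc=[46, 45]
6: 0xf3 (blk 30, set 6) → L1-HIT  vc=[46, 45]
7: 0x105 (blk 32, set 0) → L1-HIT  vc=[46, 45]
8: 0x4a (blk 9, set 1) → MISS  vc=[46, 45]
9: 0xf6 (blk 30, set 6) → L1-HIT  vc=[46, 45]
10: 0xf4 (blk 30, set 6) → L1-HIT  vc=[46, 45]
11: 0x8c (blk 17, set 1) → MISS  vc=[46, 45, 9]
12: 0x74 (blk 14, set 6) → MISS  vc=[46, 45, 9, 30]
13: 0xb1 (blk 22, set 6) → MISS  vc=[46, 45, 9, 30, 14]
14: 0x71 (blk 14, set 6) → VC-HIT  vc=[46, 45, 9, 30, 22]
15: 0x74 (blk 14, set 6) → L1-HIT  vc=[46, 45, 9, 30, 22]
16: 0xb0 (blk 22, set 6) → VC-HIT  vc=[46, 45, 9, 30, 14]
17: 0x70 (blk 14, set 6) → VC-HIT  vc=[46, 45, 9, 30, 22]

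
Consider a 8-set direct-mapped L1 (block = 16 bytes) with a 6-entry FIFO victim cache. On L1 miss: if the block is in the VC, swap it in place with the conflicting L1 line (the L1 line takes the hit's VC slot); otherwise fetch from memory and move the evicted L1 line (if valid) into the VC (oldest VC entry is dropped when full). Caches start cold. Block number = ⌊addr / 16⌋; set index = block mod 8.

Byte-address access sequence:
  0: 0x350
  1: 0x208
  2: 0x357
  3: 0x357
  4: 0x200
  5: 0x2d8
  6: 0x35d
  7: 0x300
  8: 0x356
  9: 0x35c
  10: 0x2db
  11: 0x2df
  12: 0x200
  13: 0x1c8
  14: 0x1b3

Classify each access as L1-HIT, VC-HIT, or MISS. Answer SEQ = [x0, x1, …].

SEQ = [MISS, MISS, L1-HIT, L1-HIT, L1-HIT, MISS, VC-HIT, MISS, L1-HIT, L1-HIT, VC-HIT, L1-HIT, VC-HIT, MISS, MISS]

0: 0x350 (blk 53, set 5) → MISS  vc=[]
1: 0x208 (blk 32, set 0) → MISS  vc=[]
2: 0x357 (blk 53, set 5) → L1-HIT  vc=[]
3: 0x357 (blk 53, set 5) → L1-HIT  vc=[]
4: 0x200 (blk 32, set 0) → L1-HIT  vc=[]
5: 0x2d8 (blk 45, set 5) → MISS  vc=[53]
6: 0x35d (blk 53, set 5) → VC-HIT  vc=[45]
7: 0x300 (blk 48, set 0) → MISS  vc=[45, 32]
8: 0x356 (blk 53, set 5) → L1-HIT  vc=[45, 32]
9: 0x35c (blk 53, set 5) → L1-HIT  vc=[45, 32]
10: 0x2db (blk 45, set 5) → VC-HIT  vc=[53, 32]
11: 0x2df (blk 45, set 5) → L1-HIT  vc=[53, 32]
12: 0x200 (blk 32, set 0) → VC-HIT  vc=[53, 48]
13: 0x1c8 (blk 28, set 4) → MISS  vc=[53, 48]
14: 0x1b3 (blk 27, set 3) → MISS  vc=[53, 48]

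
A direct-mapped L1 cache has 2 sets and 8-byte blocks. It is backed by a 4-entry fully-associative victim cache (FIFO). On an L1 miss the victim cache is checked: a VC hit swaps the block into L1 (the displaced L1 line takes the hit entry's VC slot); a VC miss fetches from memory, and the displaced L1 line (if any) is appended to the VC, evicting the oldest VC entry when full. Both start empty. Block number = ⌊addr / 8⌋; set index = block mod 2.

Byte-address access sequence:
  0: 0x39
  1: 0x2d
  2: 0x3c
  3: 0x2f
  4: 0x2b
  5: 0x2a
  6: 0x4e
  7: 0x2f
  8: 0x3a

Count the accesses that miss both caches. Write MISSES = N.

0: 0x39 (blk 7, set 1) → MISS  vc=[]
1: 0x2d (blk 5, set 1) → MISS  vc=[7]
2: 0x3c (blk 7, set 1) → VC-HIT  vc=[5]
3: 0x2f (blk 5, set 1) → VC-HIT  vc=[7]
4: 0x2b (blk 5, set 1) → L1-HIT  vc=[7]
5: 0x2a (blk 5, set 1) → L1-HIT  vc=[7]
6: 0x4e (blk 9, set 1) → MISS  vc=[7, 5]
7: 0x2f (blk 5, set 1) → VC-HIT  vc=[7, 9]
8: 0x3a (blk 7, set 1) → VC-HIT  vc=[5, 9]

MISSES = 3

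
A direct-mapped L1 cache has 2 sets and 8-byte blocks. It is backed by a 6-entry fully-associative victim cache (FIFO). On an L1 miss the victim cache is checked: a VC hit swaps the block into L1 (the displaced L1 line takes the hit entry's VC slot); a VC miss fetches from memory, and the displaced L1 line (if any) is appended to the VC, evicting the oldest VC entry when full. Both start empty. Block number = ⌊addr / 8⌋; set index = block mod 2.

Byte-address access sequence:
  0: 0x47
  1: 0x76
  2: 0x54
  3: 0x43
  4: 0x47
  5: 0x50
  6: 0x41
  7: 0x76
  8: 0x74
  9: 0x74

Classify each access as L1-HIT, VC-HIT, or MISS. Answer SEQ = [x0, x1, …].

0: 0x47 (blk 8, set 0) → MISS  vc=[]
1: 0x76 (blk 14, set 0) → MISS  vc=[8]
2: 0x54 (blk 10, set 0) → MISS  vc=[8, 14]
3: 0x43 (blk 8, set 0) → VC-HIT  vc=[10, 14]
4: 0x47 (blk 8, set 0) → L1-HIT  vc=[10, 14]
5: 0x50 (blk 10, set 0) → VC-HIT  vc=[8, 14]
6: 0x41 (blk 8, set 0) → VC-HIT  vc=[10, 14]
7: 0x76 (blk 14, set 0) → VC-HIT  vc=[10, 8]
8: 0x74 (blk 14, set 0) → L1-HIT  vc=[10, 8]
9: 0x74 (blk 14, set 0) → L1-HIT  vc=[10, 8]

SEQ = [MISS, MISS, MISS, VC-HIT, L1-HIT, VC-HIT, VC-HIT, VC-HIT, L1-HIT, L1-HIT]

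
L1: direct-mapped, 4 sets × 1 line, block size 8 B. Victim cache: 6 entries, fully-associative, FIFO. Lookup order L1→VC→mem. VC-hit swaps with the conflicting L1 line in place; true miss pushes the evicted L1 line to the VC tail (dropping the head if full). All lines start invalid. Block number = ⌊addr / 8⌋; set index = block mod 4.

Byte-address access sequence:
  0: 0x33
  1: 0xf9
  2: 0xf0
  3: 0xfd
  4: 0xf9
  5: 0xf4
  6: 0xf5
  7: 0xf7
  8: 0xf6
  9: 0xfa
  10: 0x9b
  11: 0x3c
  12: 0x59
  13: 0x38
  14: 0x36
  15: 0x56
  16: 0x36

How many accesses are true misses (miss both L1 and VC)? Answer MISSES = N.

MISSES = 7

0: 0x33 (blk 6, set 2) → MISS  vc=[]
1: 0xf9 (blk 31, set 3) → MISS  vc=[]
2: 0xf0 (blk 30, set 2) → MISS  vc=[6]
3: 0xfd (blk 31, set 3) → L1-HIT  vc=[6]
4: 0xf9 (blk 31, set 3) → L1-HIT  vc=[6]
5: 0xf4 (blk 30, set 2) → L1-HIT  vc=[6]
6: 0xf5 (blk 30, set 2) → L1-HIT  vc=[6]
7: 0xf7 (blk 30, set 2) → L1-HIT  vc=[6]
8: 0xf6 (blk 30, set 2) → L1-HIT  vc=[6]
9: 0xfa (blk 31, set 3) → L1-HIT  vc=[6]
10: 0x9b (blk 19, set 3) → MISS  vc=[6, 31]
11: 0x3c (blk 7, set 3) → MISS  vc=[6, 31, 19]
12: 0x59 (blk 11, set 3) → MISS  vc=[6, 31, 19, 7]
13: 0x38 (blk 7, set 3) → VC-HIT  vc=[6, 31, 19, 11]
14: 0x36 (blk 6, set 2) → VC-HIT  vc=[30, 31, 19, 11]
15: 0x56 (blk 10, set 2) → MISS  vc=[30, 31, 19, 11, 6]
16: 0x36 (blk 6, set 2) → VC-HIT  vc=[30, 31, 19, 11, 10]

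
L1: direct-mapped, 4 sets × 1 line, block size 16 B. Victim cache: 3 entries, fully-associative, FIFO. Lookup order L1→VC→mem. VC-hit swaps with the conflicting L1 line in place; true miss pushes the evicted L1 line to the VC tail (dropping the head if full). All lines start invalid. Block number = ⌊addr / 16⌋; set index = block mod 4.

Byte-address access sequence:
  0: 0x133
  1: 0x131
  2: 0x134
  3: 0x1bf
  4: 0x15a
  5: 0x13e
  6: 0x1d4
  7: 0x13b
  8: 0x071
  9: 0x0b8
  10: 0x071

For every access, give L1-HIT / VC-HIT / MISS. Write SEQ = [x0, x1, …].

SEQ = [MISS, L1-HIT, L1-HIT, MISS, MISS, VC-HIT, MISS, L1-HIT, MISS, MISS, VC-HIT]

#0 0x133→b19/s3 MISS; vc=[]
#1 0x131→b19/s3 L1-HIT; vc=[]
#2 0x134→b19/s3 L1-HIT; vc=[]
#3 0x1bf→b27/s3 MISS; vc=[19]
#4 0x15a→b21/s1 MISS; vc=[19]
#5 0x13e→b19/s3 VC-HIT; vc=[27]
#6 0x1d4→b29/s1 MISS; vc=[27,21]
#7 0x13b→b19/s3 L1-HIT; vc=[27,21]
#8 0x71→b7/s3 MISS; vc=[27,21,19]
#9 0xb8→b11/s3 MISS; vc=[21,19,7]
#10 0x71→b7/s3 VC-HIT; vc=[21,19,11]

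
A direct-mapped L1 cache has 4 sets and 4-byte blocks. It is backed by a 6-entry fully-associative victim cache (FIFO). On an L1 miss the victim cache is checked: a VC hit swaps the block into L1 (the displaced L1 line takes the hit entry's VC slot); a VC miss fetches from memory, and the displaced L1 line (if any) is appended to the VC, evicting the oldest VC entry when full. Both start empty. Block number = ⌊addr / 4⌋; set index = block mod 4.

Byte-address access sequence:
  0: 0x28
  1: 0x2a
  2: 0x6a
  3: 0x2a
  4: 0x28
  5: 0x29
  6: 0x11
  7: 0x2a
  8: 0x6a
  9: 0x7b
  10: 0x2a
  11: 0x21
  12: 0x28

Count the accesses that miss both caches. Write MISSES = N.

MISSES = 5

#0 0x28→b10/s2 MISS; vc=[]
#1 0x2a→b10/s2 L1-HIT; vc=[]
#2 0x6a→b26/s2 MISS; vc=[10]
#3 0x2a→b10/s2 VC-HIT; vc=[26]
#4 0x28→b10/s2 L1-HIT; vc=[26]
#5 0x29→b10/s2 L1-HIT; vc=[26]
#6 0x11→b4/s0 MISS; vc=[26]
#7 0x2a→b10/s2 L1-HIT; vc=[26]
#8 0x6a→b26/s2 VC-HIT; vc=[10]
#9 0x7b→b30/s2 MISS; vc=[10,26]
#10 0x2a→b10/s2 VC-HIT; vc=[30,26]
#11 0x21→b8/s0 MISS; vc=[30,26,4]
#12 0x28→b10/s2 L1-HIT; vc=[30,26,4]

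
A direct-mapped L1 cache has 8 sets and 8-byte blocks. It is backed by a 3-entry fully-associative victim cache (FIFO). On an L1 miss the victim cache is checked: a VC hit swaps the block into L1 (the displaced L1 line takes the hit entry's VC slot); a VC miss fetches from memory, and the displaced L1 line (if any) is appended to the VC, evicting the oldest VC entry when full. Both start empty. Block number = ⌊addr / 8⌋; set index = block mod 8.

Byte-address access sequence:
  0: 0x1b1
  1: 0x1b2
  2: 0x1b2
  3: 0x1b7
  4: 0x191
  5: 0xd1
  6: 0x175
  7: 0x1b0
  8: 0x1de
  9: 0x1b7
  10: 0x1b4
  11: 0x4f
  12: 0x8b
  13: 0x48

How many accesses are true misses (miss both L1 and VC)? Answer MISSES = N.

0: 0x1b1 (blk 54, set 6) → MISS  vc=[]
1: 0x1b2 (blk 54, set 6) → L1-HIT  vc=[]
2: 0x1b2 (blk 54, set 6) → L1-HIT  vc=[]
3: 0x1b7 (blk 54, set 6) → L1-HIT  vc=[]
4: 0x191 (blk 50, set 2) → MISS  vc=[]
5: 0xd1 (blk 26, set 2) → MISS  vc=[50]
6: 0x175 (blk 46, set 6) → MISS  vc=[50, 54]
7: 0x1b0 (blk 54, set 6) → VC-HIT  vc=[50, 46]
8: 0x1de (blk 59, set 3) → MISS  vc=[50, 46]
9: 0x1b7 (blk 54, set 6) → L1-HIT  vc=[50, 46]
10: 0x1b4 (blk 54, set 6) → L1-HIT  vc=[50, 46]
11: 0x4f (blk 9, set 1) → MISS  vc=[50, 46]
12: 0x8b (blk 17, set 1) → MISS  vc=[50, 46, 9]
13: 0x48 (blk 9, set 1) → VC-HIT  vc=[50, 46, 17]

MISSES = 7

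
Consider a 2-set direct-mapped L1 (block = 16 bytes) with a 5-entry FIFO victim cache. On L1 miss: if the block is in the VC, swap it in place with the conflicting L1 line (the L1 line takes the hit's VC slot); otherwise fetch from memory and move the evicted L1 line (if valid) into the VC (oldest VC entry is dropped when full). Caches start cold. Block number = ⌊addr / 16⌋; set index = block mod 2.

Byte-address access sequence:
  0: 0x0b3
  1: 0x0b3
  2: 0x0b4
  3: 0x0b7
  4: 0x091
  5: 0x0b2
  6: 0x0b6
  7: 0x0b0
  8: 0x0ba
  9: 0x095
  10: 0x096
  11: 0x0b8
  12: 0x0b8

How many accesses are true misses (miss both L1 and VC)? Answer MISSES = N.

MISSES = 2

  [0] addr=0xb3 blk=11 s=1: MISS | VC []
  [1] addr=0xb3 blk=11 s=1: L1-HIT | VC []
  [2] addr=0xb4 blk=11 s=1: L1-HIT | VC []
  [3] addr=0xb7 blk=11 s=1: L1-HIT | VC []
  [4] addr=0x91 blk=9 s=1: MISS | VC [11]
  [5] addr=0xb2 blk=11 s=1: VC-HIT | VC [9]
  [6] addr=0xb6 blk=11 s=1: L1-HIT | VC [9]
  [7] addr=0xb0 blk=11 s=1: L1-HIT | VC [9]
  [8] addr=0xba blk=11 s=1: L1-HIT | VC [9]
  [9] addr=0x95 blk=9 s=1: VC-HIT | VC [11]
  [10] addr=0x96 blk=9 s=1: L1-HIT | VC [11]
  [11] addr=0xb8 blk=11 s=1: VC-HIT | VC [9]
  [12] addr=0xb8 blk=11 s=1: L1-HIT | VC [9]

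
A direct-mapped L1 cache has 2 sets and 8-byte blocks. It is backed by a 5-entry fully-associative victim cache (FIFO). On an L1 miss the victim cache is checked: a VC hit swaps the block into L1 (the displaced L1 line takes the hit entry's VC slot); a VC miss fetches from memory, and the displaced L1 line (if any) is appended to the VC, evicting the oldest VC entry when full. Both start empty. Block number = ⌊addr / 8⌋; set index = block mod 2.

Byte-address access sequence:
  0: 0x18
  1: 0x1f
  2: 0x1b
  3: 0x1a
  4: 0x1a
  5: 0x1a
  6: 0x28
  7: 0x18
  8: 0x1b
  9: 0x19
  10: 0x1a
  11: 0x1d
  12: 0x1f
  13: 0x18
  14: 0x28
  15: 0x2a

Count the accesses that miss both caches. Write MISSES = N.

  [0] addr=0x18 blk=3 s=1: MISS | VC []
  [1] addr=0x1f blk=3 s=1: L1-HIT | VC []
  [2] addr=0x1b blk=3 s=1: L1-HIT | VC []
  [3] addr=0x1a blk=3 s=1: L1-HIT | VC []
  [4] addr=0x1a blk=3 s=1: L1-HIT | VC []
  [5] addr=0x1a blk=3 s=1: L1-HIT | VC []
  [6] addr=0x28 blk=5 s=1: MISS | VC [3]
  [7] addr=0x18 blk=3 s=1: VC-HIT | VC [5]
  [8] addr=0x1b blk=3 s=1: L1-HIT | VC [5]
  [9] addr=0x19 blk=3 s=1: L1-HIT | VC [5]
  [10] addr=0x1a blk=3 s=1: L1-HIT | VC [5]
  [11] addr=0x1d blk=3 s=1: L1-HIT | VC [5]
  [12] addr=0x1f blk=3 s=1: L1-HIT | VC [5]
  [13] addr=0x18 blk=3 s=1: L1-HIT | VC [5]
  [14] addr=0x28 blk=5 s=1: VC-HIT | VC [3]
  [15] addr=0x2a blk=5 s=1: L1-HIT | VC [3]

MISSES = 2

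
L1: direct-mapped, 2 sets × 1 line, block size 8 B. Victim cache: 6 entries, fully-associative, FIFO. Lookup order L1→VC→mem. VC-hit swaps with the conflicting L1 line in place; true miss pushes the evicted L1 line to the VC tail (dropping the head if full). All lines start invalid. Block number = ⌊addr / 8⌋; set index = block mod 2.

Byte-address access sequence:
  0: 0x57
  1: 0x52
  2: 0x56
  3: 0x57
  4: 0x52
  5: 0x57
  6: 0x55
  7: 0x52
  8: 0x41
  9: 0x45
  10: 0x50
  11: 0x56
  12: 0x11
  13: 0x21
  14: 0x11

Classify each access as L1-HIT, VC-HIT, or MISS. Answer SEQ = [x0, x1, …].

SEQ = [MISS, L1-HIT, L1-HIT, L1-HIT, L1-HIT, L1-HIT, L1-HIT, L1-HIT, MISS, L1-HIT, VC-HIT, L1-HIT, MISS, MISS, VC-HIT]

#0 0x57→b10/s0 MISS; vc=[]
#1 0x52→b10/s0 L1-HIT; vc=[]
#2 0x56→b10/s0 L1-HIT; vc=[]
#3 0x57→b10/s0 L1-HIT; vc=[]
#4 0x52→b10/s0 L1-HIT; vc=[]
#5 0x57→b10/s0 L1-HIT; vc=[]
#6 0x55→b10/s0 L1-HIT; vc=[]
#7 0x52→b10/s0 L1-HIT; vc=[]
#8 0x41→b8/s0 MISS; vc=[10]
#9 0x45→b8/s0 L1-HIT; vc=[10]
#10 0x50→b10/s0 VC-HIT; vc=[8]
#11 0x56→b10/s0 L1-HIT; vc=[8]
#12 0x11→b2/s0 MISS; vc=[8,10]
#13 0x21→b4/s0 MISS; vc=[8,10,2]
#14 0x11→b2/s0 VC-HIT; vc=[8,10,4]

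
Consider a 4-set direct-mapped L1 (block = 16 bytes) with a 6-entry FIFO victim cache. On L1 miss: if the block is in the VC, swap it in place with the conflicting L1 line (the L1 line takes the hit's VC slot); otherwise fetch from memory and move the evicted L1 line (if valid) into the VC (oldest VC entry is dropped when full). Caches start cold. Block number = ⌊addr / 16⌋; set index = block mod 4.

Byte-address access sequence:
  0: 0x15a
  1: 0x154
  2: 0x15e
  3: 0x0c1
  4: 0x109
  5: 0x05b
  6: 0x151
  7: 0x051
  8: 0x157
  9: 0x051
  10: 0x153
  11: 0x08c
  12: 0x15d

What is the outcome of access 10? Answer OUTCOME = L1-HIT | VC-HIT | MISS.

#0 0x15a→b21/s1 MISS; vc=[]
#1 0x154→b21/s1 L1-HIT; vc=[]
#2 0x15e→b21/s1 L1-HIT; vc=[]
#3 0xc1→b12/s0 MISS; vc=[]
#4 0x109→b16/s0 MISS; vc=[12]
#5 0x5b→b5/s1 MISS; vc=[12,21]
#6 0x151→b21/s1 VC-HIT; vc=[12,5]
#7 0x51→b5/s1 VC-HIT; vc=[12,21]
#8 0x157→b21/s1 VC-HIT; vc=[12,5]
#9 0x51→b5/s1 VC-HIT; vc=[12,21]
#10 0x153→b21/s1 VC-HIT; vc=[12,5]
#11 0x8c→b8/s0 MISS; vc=[12,5,16]
#12 0x15d→b21/s1 L1-HIT; vc=[12,5,16]

OUTCOME = VC-HIT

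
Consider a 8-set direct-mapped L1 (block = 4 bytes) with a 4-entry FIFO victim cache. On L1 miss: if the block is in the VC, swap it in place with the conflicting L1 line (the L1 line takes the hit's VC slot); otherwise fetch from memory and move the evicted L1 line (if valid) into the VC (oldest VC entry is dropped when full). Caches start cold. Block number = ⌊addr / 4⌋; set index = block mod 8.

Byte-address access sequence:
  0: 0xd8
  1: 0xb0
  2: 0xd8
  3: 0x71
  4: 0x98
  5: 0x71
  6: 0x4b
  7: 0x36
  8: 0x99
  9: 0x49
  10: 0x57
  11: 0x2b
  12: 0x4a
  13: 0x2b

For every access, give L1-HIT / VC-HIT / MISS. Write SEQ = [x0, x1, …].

SEQ = [MISS, MISS, L1-HIT, MISS, MISS, L1-HIT, MISS, MISS, L1-HIT, L1-HIT, MISS, MISS, VC-HIT, VC-HIT]

0: 0xd8 (blk 54, set 6) → MISS  vc=[]
1: 0xb0 (blk 44, set 4) → MISS  vc=[]
2: 0xd8 (blk 54, set 6) → L1-HIT  vc=[]
3: 0x71 (blk 28, set 4) → MISS  vc=[44]
4: 0x98 (blk 38, set 6) → MISS  vc=[44, 54]
5: 0x71 (blk 28, set 4) → L1-HIT  vc=[44, 54]
6: 0x4b (blk 18, set 2) → MISS  vc=[44, 54]
7: 0x36 (blk 13, set 5) → MISS  vc=[44, 54]
8: 0x99 (blk 38, set 6) → L1-HIT  vc=[44, 54]
9: 0x49 (blk 18, set 2) → L1-HIT  vc=[44, 54]
10: 0x57 (blk 21, set 5) → MISS  vc=[44, 54, 13]
11: 0x2b (blk 10, set 2) → MISS  vc=[44, 54, 13, 18]
12: 0x4a (blk 18, set 2) → VC-HIT  vc=[44, 54, 13, 10]
13: 0x2b (blk 10, set 2) → VC-HIT  vc=[44, 54, 13, 18]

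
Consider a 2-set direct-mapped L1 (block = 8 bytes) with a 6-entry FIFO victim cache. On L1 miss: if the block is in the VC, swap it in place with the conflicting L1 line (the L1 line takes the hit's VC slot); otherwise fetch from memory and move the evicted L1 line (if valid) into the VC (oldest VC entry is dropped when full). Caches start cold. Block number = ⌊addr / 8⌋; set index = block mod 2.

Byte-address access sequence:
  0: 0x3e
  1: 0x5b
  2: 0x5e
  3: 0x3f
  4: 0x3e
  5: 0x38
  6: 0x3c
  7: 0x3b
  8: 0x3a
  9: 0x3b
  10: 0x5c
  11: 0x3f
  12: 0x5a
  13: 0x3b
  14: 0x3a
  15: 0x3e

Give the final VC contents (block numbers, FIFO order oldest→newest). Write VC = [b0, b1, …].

VC = [11]

0: 0x3e (blk 7, set 1) → MISS  vc=[]
1: 0x5b (blk 11, set 1) → MISS  vc=[7]
2: 0x5e (blk 11, set 1) → L1-HIT  vc=[7]
3: 0x3f (blk 7, set 1) → VC-HIT  vc=[11]
4: 0x3e (blk 7, set 1) → L1-HIT  vc=[11]
5: 0x38 (blk 7, set 1) → L1-HIT  vc=[11]
6: 0x3c (blk 7, set 1) → L1-HIT  vc=[11]
7: 0x3b (blk 7, set 1) → L1-HIT  vc=[11]
8: 0x3a (blk 7, set 1) → L1-HIT  vc=[11]
9: 0x3b (blk 7, set 1) → L1-HIT  vc=[11]
10: 0x5c (blk 11, set 1) → VC-HIT  vc=[7]
11: 0x3f (blk 7, set 1) → VC-HIT  vc=[11]
12: 0x5a (blk 11, set 1) → VC-HIT  vc=[7]
13: 0x3b (blk 7, set 1) → VC-HIT  vc=[11]
14: 0x3a (blk 7, set 1) → L1-HIT  vc=[11]
15: 0x3e (blk 7, set 1) → L1-HIT  vc=[11]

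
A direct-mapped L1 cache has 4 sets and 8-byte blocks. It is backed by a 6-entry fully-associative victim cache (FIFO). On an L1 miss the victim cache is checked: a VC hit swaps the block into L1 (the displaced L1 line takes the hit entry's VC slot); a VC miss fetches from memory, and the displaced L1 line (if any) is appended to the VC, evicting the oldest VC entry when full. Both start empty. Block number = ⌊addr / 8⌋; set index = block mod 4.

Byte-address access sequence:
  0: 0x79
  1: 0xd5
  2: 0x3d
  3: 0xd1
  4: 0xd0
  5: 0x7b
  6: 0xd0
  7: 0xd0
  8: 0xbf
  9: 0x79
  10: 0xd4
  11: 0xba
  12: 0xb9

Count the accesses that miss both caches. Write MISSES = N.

MISSES = 4

  [0] addr=0x79 blk=15 s=3: MISS | VC []
  [1] addr=0xd5 blk=26 s=2: MISS | VC []
  [2] addr=0x3d blk=7 s=3: MISS | VC [15]
  [3] addr=0xd1 blk=26 s=2: L1-HIT | VC [15]
  [4] addr=0xd0 blk=26 s=2: L1-HIT | VC [15]
  [5] addr=0x7b blk=15 s=3: VC-HIT | VC [7]
  [6] addr=0xd0 blk=26 s=2: L1-HIT | VC [7]
  [7] addr=0xd0 blk=26 s=2: L1-HIT | VC [7]
  [8] addr=0xbf blk=23 s=3: MISS | VC [7, 15]
  [9] addr=0x79 blk=15 s=3: VC-HIT | VC [7, 23]
  [10] addr=0xd4 blk=26 s=2: L1-HIT | VC [7, 23]
  [11] addr=0xba blk=23 s=3: VC-HIT | VC [7, 15]
  [12] addr=0xb9 blk=23 s=3: L1-HIT | VC [7, 15]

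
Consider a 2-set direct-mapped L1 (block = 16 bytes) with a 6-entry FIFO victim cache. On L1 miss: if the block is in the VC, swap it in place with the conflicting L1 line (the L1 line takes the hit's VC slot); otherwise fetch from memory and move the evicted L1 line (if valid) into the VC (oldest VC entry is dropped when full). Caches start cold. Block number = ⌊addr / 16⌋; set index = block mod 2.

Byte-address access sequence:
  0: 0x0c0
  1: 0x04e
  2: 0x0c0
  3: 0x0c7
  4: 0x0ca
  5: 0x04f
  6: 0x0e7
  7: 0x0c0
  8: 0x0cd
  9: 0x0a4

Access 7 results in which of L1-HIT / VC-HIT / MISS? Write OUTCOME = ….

OUTCOME = VC-HIT

#0 0xc0→b12/s0 MISS; vc=[]
#1 0x4e→b4/s0 MISS; vc=[12]
#2 0xc0→b12/s0 VC-HIT; vc=[4]
#3 0xc7→b12/s0 L1-HIT; vc=[4]
#4 0xca→b12/s0 L1-HIT; vc=[4]
#5 0x4f→b4/s0 VC-HIT; vc=[12]
#6 0xe7→b14/s0 MISS; vc=[12,4]
#7 0xc0→b12/s0 VC-HIT; vc=[14,4]
#8 0xcd→b12/s0 L1-HIT; vc=[14,4]
#9 0xa4→b10/s0 MISS; vc=[14,4,12]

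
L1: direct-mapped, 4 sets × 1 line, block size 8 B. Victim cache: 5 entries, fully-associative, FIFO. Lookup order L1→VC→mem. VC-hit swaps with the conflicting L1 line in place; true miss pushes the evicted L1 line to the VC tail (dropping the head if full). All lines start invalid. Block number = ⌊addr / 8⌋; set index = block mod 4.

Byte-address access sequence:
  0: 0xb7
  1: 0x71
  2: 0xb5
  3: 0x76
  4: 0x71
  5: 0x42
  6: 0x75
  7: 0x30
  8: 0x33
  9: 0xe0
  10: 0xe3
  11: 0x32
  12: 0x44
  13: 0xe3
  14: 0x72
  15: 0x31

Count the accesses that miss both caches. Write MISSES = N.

0: 0xb7 (blk 22, set 2) → MISS  vc=[]
1: 0x71 (blk 14, set 2) → MISS  vc=[22]
2: 0xb5 (blk 22, set 2) → VC-HIT  vc=[14]
3: 0x76 (blk 14, set 2) → VC-HIT  vc=[22]
4: 0x71 (blk 14, set 2) → L1-HIT  vc=[22]
5: 0x42 (blk 8, set 0) → MISS  vc=[22]
6: 0x75 (blk 14, set 2) → L1-HIT  vc=[22]
7: 0x30 (blk 6, set 2) → MISS  vc=[22, 14]
8: 0x33 (blk 6, set 2) → L1-HIT  vc=[22, 14]
9: 0xe0 (blk 28, set 0) → MISS  vc=[22, 14, 8]
10: 0xe3 (blk 28, set 0) → L1-HIT  vc=[22, 14, 8]
11: 0x32 (blk 6, set 2) → L1-HIT  vc=[22, 14, 8]
12: 0x44 (blk 8, set 0) → VC-HIT  vc=[22, 14, 28]
13: 0xe3 (blk 28, set 0) → VC-HIT  vc=[22, 14, 8]
14: 0x72 (blk 14, set 2) → VC-HIT  vc=[22, 6, 8]
15: 0x31 (blk 6, set 2) → VC-HIT  vc=[22, 14, 8]

MISSES = 5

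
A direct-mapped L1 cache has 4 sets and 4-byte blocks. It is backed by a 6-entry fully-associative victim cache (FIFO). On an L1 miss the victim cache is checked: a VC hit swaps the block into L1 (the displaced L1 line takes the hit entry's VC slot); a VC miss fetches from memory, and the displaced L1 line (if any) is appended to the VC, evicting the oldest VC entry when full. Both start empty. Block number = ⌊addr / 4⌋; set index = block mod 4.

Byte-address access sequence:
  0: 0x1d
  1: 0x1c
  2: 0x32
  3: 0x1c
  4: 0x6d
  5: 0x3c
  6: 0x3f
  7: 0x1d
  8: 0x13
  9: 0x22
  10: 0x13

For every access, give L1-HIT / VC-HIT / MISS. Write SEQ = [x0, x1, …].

  [0] addr=0x1d blk=7 s=3: MISS | VC []
  [1] addr=0x1c blk=7 s=3: L1-HIT | VC []
  [2] addr=0x32 blk=12 s=0: MISS | VC []
  [3] addr=0x1c blk=7 s=3: L1-HIT | VC []
  [4] addr=0x6d blk=27 s=3: MISS | VC [7]
  [5] addr=0x3c blk=15 s=3: MISS | VC [7, 27]
  [6] addr=0x3f blk=15 s=3: L1-HIT | VC [7, 27]
  [7] addr=0x1d blk=7 s=3: VC-HIT | VC [15, 27]
  [8] addr=0x13 blk=4 s=0: MISS | VC [15, 27, 12]
  [9] addr=0x22 blk=8 s=0: MISS | VC [15, 27, 12, 4]
  [10] addr=0x13 blk=4 s=0: VC-HIT | VC [15, 27, 12, 8]

SEQ = [MISS, L1-HIT, MISS, L1-HIT, MISS, MISS, L1-HIT, VC-HIT, MISS, MISS, VC-HIT]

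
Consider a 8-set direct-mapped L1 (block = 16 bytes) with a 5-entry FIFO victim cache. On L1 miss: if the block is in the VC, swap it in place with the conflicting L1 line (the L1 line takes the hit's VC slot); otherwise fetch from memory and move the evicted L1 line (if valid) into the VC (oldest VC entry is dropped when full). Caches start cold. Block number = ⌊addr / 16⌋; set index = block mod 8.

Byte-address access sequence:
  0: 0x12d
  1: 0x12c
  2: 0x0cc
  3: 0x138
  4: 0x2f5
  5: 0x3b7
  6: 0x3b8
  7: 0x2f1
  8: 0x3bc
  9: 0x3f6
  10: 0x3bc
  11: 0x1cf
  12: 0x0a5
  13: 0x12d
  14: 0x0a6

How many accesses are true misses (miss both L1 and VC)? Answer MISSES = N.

MISSES = 8

0: 0x12d (blk 18, set 2) → MISS  vc=[]
1: 0x12c (blk 18, set 2) → L1-HIT  vc=[]
2: 0xcc (blk 12, set 4) → MISS  vc=[]
3: 0x138 (blk 19, set 3) → MISS  vc=[]
4: 0x2f5 (blk 47, set 7) → MISS  vc=[]
5: 0x3b7 (blk 59, set 3) → MISS  vc=[19]
6: 0x3b8 (blk 59, set 3) → L1-HIT  vc=[19]
7: 0x2f1 (blk 47, set 7) → L1-HIT  vc=[19]
8: 0x3bc (blk 59, set 3) → L1-HIT  vc=[19]
9: 0x3f6 (blk 63, set 7) → MISS  vc=[19, 47]
10: 0x3bc (blk 59, set 3) → L1-HIT  vc=[19, 47]
11: 0x1cf (blk 28, set 4) → MISS  vc=[19, 47, 12]
12: 0xa5 (blk 10, set 2) → MISS  vc=[19, 47, 12, 18]
13: 0x12d (blk 18, set 2) → VC-HIT  vc=[19, 47, 12, 10]
14: 0xa6 (blk 10, set 2) → VC-HIT  vc=[19, 47, 12, 18]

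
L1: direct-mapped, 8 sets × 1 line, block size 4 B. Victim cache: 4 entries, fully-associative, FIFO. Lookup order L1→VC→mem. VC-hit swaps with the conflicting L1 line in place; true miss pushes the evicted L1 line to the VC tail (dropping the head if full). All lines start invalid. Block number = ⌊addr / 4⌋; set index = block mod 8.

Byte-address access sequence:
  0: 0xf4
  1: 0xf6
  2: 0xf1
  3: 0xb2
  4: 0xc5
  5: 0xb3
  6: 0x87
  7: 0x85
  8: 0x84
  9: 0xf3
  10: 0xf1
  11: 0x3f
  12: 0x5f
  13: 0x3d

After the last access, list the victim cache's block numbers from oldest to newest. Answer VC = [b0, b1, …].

#0 0xf4→b61/s5 MISS; vc=[]
#1 0xf6→b61/s5 L1-HIT; vc=[]
#2 0xf1→b60/s4 MISS; vc=[]
#3 0xb2→b44/s4 MISS; vc=[60]
#4 0xc5→b49/s1 MISS; vc=[60]
#5 0xb3→b44/s4 L1-HIT; vc=[60]
#6 0x87→b33/s1 MISS; vc=[60,49]
#7 0x85→b33/s1 L1-HIT; vc=[60,49]
#8 0x84→b33/s1 L1-HIT; vc=[60,49]
#9 0xf3→b60/s4 VC-HIT; vc=[44,49]
#10 0xf1→b60/s4 L1-HIT; vc=[44,49]
#11 0x3f→b15/s7 MISS; vc=[44,49]
#12 0x5f→b23/s7 MISS; vc=[44,49,15]
#13 0x3d→b15/s7 VC-HIT; vc=[44,49,23]

VC = [44, 49, 23]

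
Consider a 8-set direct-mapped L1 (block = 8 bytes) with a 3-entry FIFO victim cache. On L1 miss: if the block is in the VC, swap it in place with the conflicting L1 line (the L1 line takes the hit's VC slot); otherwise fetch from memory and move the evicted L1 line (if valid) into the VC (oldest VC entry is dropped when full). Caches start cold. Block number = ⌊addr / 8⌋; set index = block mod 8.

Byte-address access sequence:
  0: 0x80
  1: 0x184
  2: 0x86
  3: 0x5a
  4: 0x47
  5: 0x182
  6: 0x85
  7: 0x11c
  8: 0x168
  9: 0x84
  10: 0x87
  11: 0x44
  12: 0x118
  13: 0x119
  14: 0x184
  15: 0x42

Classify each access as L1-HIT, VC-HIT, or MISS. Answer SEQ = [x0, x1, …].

0: 0x80 (blk 16, set 0) → MISS  vc=[]
1: 0x184 (blk 48, set 0) → MISS  vc=[16]
2: 0x86 (blk 16, set 0) → VC-HIT  vc=[48]
3: 0x5a (blk 11, set 3) → MISS  vc=[48]
4: 0x47 (blk 8, set 0) → MISS  vc=[48, 16]
5: 0x182 (blk 48, set 0) → VC-HIT  vc=[8, 16]
6: 0x85 (blk 16, set 0) → VC-HIT  vc=[8, 48]
7: 0x11c (blk 35, set 3) → MISS  vc=[8, 48, 11]
8: 0x168 (blk 45, set 5) → MISS  vc=[8, 48, 11]
9: 0x84 (blk 16, set 0) → L1-HIT  vc=[8, 48, 11]
10: 0x87 (blk 16, set 0) → L1-HIT  vc=[8, 48, 11]
11: 0x44 (blk 8, set 0) → VC-HIT  vc=[16, 48, 11]
12: 0x118 (blk 35, set 3) → L1-HIT  vc=[16, 48, 11]
13: 0x119 (blk 35, set 3) → L1-HIT  vc=[16, 48, 11]
14: 0x184 (blk 48, set 0) → VC-HIT  vc=[16, 8, 11]
15: 0x42 (blk 8, set 0) → VC-HIT  vc=[16, 48, 11]

SEQ = [MISS, MISS, VC-HIT, MISS, MISS, VC-HIT, VC-HIT, MISS, MISS, L1-HIT, L1-HIT, VC-HIT, L1-HIT, L1-HIT, VC-HIT, VC-HIT]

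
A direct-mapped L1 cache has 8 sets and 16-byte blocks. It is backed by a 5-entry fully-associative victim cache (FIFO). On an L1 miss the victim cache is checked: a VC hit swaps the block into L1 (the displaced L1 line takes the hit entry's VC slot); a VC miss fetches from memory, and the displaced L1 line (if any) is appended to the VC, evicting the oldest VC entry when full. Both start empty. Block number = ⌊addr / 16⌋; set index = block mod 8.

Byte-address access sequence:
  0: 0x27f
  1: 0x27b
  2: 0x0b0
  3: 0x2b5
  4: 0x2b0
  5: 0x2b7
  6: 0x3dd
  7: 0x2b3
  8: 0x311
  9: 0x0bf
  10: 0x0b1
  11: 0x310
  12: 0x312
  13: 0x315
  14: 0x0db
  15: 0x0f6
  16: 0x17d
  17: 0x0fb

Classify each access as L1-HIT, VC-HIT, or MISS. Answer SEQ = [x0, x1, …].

  [0] addr=0x27f blk=39 s=7: MISS | VC []
  [1] addr=0x27b blk=39 s=7: L1-HIT | VC []
  [2] addr=0xb0 blk=11 s=3: MISS | VC []
  [3] addr=0x2b5 blk=43 s=3: MISS | VC [11]
  [4] addr=0x2b0 blk=43 s=3: L1-HIT | VC [11]
  [5] addr=0x2b7 blk=43 s=3: L1-HIT | VC [11]
  [6] addr=0x3dd blk=61 s=5: MISS | VC [11]
  [7] addr=0x2b3 blk=43 s=3: L1-HIT | VC [11]
  [8] addr=0x311 blk=49 s=1: MISS | VC [11]
  [9] addr=0xbf blk=11 s=3: VC-HIT | VC [43]
  [10] addr=0xb1 blk=11 s=3: L1-HIT | VC [43]
  [11] addr=0x310 blk=49 s=1: L1-HIT | VC [43]
  [12] addr=0x312 blk=49 s=1: L1-HIT | VC [43]
  [13] addr=0x315 blk=49 s=1: L1-HIT | VC [43]
  [14] addr=0xdb blk=13 s=5: MISS | VC [43, 61]
  [15] addr=0xf6 blk=15 s=7: MISS | VC [43, 61, 39]
  [16] addr=0x17d blk=23 s=7: MISS | VC [43, 61, 39, 15]
  [17] addr=0xfb blk=15 s=7: VC-HIT | VC [43, 61, 39, 23]

SEQ = [MISS, L1-HIT, MISS, MISS, L1-HIT, L1-HIT, MISS, L1-HIT, MISS, VC-HIT, L1-HIT, L1-HIT, L1-HIT, L1-HIT, MISS, MISS, MISS, VC-HIT]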